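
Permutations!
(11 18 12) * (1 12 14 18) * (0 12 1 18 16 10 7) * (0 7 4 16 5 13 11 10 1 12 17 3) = (0 17 3)(1 12 10 4 16)(5 13 11 18 14) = [17, 12, 2, 0, 16, 13, 6, 7, 8, 9, 4, 18, 10, 11, 5, 15, 1, 3, 14]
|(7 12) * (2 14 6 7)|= 5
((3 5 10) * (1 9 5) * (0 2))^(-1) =(0 2)(1 3 10 5 9)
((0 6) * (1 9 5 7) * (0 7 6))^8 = (1 6 9 7 5) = ((1 9 5 6 7))^8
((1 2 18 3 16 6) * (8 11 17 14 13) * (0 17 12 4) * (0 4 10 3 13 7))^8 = ((0 17 14 7)(1 2 18 13 8 11 12 10 3 16 6))^8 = (1 3 11 18 6 10 8 2 16 12 13)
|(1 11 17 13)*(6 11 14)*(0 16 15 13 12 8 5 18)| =13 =|(0 16 15 13 1 14 6 11 17 12 8 5 18)|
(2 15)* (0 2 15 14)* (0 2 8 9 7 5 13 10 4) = (15)(0 8 9 7 5 13 10 4)(2 14) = [8, 1, 14, 3, 0, 13, 6, 5, 9, 7, 4, 11, 12, 10, 2, 15]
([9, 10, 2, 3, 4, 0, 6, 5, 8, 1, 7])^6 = [0, 1, 2, 3, 4, 5, 6, 7, 8, 9, 10]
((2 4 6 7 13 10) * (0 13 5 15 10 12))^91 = ((0 13 12)(2 4 6 7 5 15 10))^91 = (15)(0 13 12)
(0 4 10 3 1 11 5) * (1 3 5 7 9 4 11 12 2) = (0 11 7 9 4 10 5)(1 12 2) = [11, 12, 1, 3, 10, 0, 6, 9, 8, 4, 5, 7, 2]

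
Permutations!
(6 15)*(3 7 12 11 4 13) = [0, 1, 2, 7, 13, 5, 15, 12, 8, 9, 10, 4, 11, 3, 14, 6] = (3 7 12 11 4 13)(6 15)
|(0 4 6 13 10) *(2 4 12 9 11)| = |(0 12 9 11 2 4 6 13 10)| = 9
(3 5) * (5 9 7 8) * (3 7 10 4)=[0, 1, 2, 9, 3, 7, 6, 8, 5, 10, 4]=(3 9 10 4)(5 7 8)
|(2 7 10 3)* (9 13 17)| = 12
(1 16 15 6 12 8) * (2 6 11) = (1 16 15 11 2 6 12 8) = [0, 16, 6, 3, 4, 5, 12, 7, 1, 9, 10, 2, 8, 13, 14, 11, 15]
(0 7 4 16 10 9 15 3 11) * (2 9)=(0 7 4 16 10 2 9 15 3 11)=[7, 1, 9, 11, 16, 5, 6, 4, 8, 15, 2, 0, 12, 13, 14, 3, 10]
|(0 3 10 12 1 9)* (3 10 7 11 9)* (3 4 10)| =20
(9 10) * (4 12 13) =(4 12 13)(9 10) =[0, 1, 2, 3, 12, 5, 6, 7, 8, 10, 9, 11, 13, 4]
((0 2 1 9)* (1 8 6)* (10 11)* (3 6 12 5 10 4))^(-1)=(0 9 1 6 3 4 11 10 5 12 8 2)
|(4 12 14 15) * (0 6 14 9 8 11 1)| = |(0 6 14 15 4 12 9 8 11 1)| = 10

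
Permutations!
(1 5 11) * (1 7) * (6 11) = (1 5 6 11 7) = [0, 5, 2, 3, 4, 6, 11, 1, 8, 9, 10, 7]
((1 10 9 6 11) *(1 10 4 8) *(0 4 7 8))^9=((0 4)(1 7 8)(6 11 10 9))^9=(0 4)(6 11 10 9)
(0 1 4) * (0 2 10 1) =(1 4 2 10) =[0, 4, 10, 3, 2, 5, 6, 7, 8, 9, 1]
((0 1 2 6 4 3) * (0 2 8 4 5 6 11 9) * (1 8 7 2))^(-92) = ((0 8 4 3 1 7 2 11 9)(5 6))^(-92) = (0 11 7 3 8 9 2 1 4)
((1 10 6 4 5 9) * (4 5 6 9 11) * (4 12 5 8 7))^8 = ((1 10 9)(4 6 8 7)(5 11 12))^8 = (1 9 10)(5 12 11)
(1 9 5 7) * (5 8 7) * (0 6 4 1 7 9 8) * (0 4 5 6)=(1 8 9 4)(5 6)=[0, 8, 2, 3, 1, 6, 5, 7, 9, 4]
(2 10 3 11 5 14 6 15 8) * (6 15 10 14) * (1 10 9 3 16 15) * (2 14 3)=(1 10 16 15 8 14)(2 3 11 5 6 9)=[0, 10, 3, 11, 4, 6, 9, 7, 14, 2, 16, 5, 12, 13, 1, 8, 15]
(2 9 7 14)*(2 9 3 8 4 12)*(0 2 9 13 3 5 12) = (0 2 5 12 9 7 14 13 3 8 4) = [2, 1, 5, 8, 0, 12, 6, 14, 4, 7, 10, 11, 9, 3, 13]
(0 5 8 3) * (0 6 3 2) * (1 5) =(0 1 5 8 2)(3 6) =[1, 5, 0, 6, 4, 8, 3, 7, 2]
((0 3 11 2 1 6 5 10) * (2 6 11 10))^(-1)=(0 10 3)(1 2 5 6 11)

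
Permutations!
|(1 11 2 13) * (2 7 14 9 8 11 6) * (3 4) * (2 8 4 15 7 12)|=|(1 6 8 11 12 2 13)(3 15 7 14 9 4)|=42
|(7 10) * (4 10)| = |(4 10 7)| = 3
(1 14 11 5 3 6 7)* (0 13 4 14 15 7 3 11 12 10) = (0 13 4 14 12 10)(1 15 7)(3 6)(5 11) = [13, 15, 2, 6, 14, 11, 3, 1, 8, 9, 0, 5, 10, 4, 12, 7]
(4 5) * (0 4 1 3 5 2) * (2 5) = (0 4 5 1 3 2) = [4, 3, 0, 2, 5, 1]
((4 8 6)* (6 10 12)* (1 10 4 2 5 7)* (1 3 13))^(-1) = (1 13 3 7 5 2 6 12 10)(4 8)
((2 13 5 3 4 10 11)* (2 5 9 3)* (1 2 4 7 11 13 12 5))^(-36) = (1 3 10 12 11 9 4 2 7 13 5)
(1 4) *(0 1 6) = (0 1 4 6) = [1, 4, 2, 3, 6, 5, 0]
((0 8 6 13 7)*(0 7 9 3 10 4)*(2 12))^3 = ((0 8 6 13 9 3 10 4)(2 12))^3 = (0 13 10 8 9 4 6 3)(2 12)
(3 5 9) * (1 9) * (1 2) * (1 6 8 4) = [0, 9, 6, 5, 1, 2, 8, 7, 4, 3] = (1 9 3 5 2 6 8 4)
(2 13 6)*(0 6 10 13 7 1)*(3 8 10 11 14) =(0 6 2 7 1)(3 8 10 13 11 14) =[6, 0, 7, 8, 4, 5, 2, 1, 10, 9, 13, 14, 12, 11, 3]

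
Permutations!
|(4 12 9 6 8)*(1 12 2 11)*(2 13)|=9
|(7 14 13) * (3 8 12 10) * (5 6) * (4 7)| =|(3 8 12 10)(4 7 14 13)(5 6)| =4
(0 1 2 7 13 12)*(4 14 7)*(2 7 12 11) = (0 1 7 13 11 2 4 14 12) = [1, 7, 4, 3, 14, 5, 6, 13, 8, 9, 10, 2, 0, 11, 12]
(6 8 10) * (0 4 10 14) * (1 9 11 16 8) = (0 4 10 6 1 9 11 16 8 14) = [4, 9, 2, 3, 10, 5, 1, 7, 14, 11, 6, 16, 12, 13, 0, 15, 8]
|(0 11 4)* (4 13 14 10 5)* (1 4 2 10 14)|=|(14)(0 11 13 1 4)(2 10 5)|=15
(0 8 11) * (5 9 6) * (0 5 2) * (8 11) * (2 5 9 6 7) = (0 11 9 7 2)(5 6) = [11, 1, 0, 3, 4, 6, 5, 2, 8, 7, 10, 9]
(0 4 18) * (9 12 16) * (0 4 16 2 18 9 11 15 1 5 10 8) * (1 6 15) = (0 16 11 1 5 10 8)(2 18 4 9 12)(6 15) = [16, 5, 18, 3, 9, 10, 15, 7, 0, 12, 8, 1, 2, 13, 14, 6, 11, 17, 4]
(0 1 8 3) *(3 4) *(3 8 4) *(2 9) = (0 1 4 8 3)(2 9) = [1, 4, 9, 0, 8, 5, 6, 7, 3, 2]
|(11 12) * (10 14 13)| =6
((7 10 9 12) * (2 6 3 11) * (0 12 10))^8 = ((0 12 7)(2 6 3 11)(9 10))^8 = (0 7 12)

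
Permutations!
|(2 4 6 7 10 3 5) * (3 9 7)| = 15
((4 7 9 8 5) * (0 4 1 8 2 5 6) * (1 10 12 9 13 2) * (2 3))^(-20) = ((0 4 7 13 3 2 5 10 12 9 1 8 6))^(-20) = (0 5 6 2 8 3 1 13 9 7 12 4 10)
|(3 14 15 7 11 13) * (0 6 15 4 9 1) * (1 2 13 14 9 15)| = |(0 6 1)(2 13 3 9)(4 15 7 11 14)| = 60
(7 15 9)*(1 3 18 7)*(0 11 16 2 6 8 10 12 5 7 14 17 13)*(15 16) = [11, 3, 6, 18, 4, 7, 8, 16, 10, 1, 12, 15, 5, 0, 17, 9, 2, 13, 14] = (0 11 15 9 1 3 18 14 17 13)(2 6 8 10 12 5 7 16)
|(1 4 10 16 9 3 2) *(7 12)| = 14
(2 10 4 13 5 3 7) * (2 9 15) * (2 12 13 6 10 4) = (2 4 6 10)(3 7 9 15 12 13 5) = [0, 1, 4, 7, 6, 3, 10, 9, 8, 15, 2, 11, 13, 5, 14, 12]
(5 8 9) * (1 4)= (1 4)(5 8 9)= [0, 4, 2, 3, 1, 8, 6, 7, 9, 5]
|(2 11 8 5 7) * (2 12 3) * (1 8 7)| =|(1 8 5)(2 11 7 12 3)| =15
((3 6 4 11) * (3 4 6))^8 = ((4 11))^8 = (11)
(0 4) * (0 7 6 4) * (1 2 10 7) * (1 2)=(2 10 7 6 4)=[0, 1, 10, 3, 2, 5, 4, 6, 8, 9, 7]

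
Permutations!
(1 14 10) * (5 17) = (1 14 10)(5 17) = [0, 14, 2, 3, 4, 17, 6, 7, 8, 9, 1, 11, 12, 13, 10, 15, 16, 5]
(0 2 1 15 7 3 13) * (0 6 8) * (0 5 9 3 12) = (0 2 1 15 7 12)(3 13 6 8 5 9) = [2, 15, 1, 13, 4, 9, 8, 12, 5, 3, 10, 11, 0, 6, 14, 7]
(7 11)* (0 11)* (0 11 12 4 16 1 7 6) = (0 12 4 16 1 7 11 6) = [12, 7, 2, 3, 16, 5, 0, 11, 8, 9, 10, 6, 4, 13, 14, 15, 1]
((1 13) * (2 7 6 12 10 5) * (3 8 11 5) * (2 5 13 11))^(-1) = ((1 11 13)(2 7 6 12 10 3 8))^(-1) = (1 13 11)(2 8 3 10 12 6 7)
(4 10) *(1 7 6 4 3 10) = (1 7 6 4)(3 10) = [0, 7, 2, 10, 1, 5, 4, 6, 8, 9, 3]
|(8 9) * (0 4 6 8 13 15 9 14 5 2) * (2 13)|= 10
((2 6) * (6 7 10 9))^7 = ((2 7 10 9 6))^7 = (2 10 6 7 9)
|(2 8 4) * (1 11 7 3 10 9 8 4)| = |(1 11 7 3 10 9 8)(2 4)| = 14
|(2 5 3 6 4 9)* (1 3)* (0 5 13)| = |(0 5 1 3 6 4 9 2 13)| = 9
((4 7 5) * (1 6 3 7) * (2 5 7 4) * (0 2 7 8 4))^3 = ((0 2 5 7 8 4 1 6 3))^3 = (0 7 1)(2 8 6)(3 5 4)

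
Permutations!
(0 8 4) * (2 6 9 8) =[2, 1, 6, 3, 0, 5, 9, 7, 4, 8] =(0 2 6 9 8 4)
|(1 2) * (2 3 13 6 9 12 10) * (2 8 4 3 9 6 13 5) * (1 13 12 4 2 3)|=30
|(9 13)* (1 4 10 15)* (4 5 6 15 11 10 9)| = 12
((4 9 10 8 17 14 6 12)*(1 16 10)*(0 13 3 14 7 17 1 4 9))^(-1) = (0 4 9 12 6 14 3 13)(1 8 10 16)(7 17)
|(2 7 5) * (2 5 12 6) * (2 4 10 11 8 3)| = 9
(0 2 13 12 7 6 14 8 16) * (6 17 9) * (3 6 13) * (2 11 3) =[11, 1, 2, 6, 4, 5, 14, 17, 16, 13, 10, 3, 7, 12, 8, 15, 0, 9] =(0 11 3 6 14 8 16)(7 17 9 13 12)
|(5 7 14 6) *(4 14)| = |(4 14 6 5 7)| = 5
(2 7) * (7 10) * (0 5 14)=[5, 1, 10, 3, 4, 14, 6, 2, 8, 9, 7, 11, 12, 13, 0]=(0 5 14)(2 10 7)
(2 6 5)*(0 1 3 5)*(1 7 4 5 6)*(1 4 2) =[7, 3, 4, 6, 5, 1, 0, 2] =(0 7 2 4 5 1 3 6)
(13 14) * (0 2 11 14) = (0 2 11 14 13) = [2, 1, 11, 3, 4, 5, 6, 7, 8, 9, 10, 14, 12, 0, 13]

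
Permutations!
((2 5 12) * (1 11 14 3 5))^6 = (1 2 12 5 3 14 11)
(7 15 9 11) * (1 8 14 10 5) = (1 8 14 10 5)(7 15 9 11) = [0, 8, 2, 3, 4, 1, 6, 15, 14, 11, 5, 7, 12, 13, 10, 9]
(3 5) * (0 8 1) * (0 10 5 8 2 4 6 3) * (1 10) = (0 2 4 6 3 8 10 5) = [2, 1, 4, 8, 6, 0, 3, 7, 10, 9, 5]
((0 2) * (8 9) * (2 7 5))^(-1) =((0 7 5 2)(8 9))^(-1) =(0 2 5 7)(8 9)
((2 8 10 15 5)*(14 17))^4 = (17)(2 5 15 10 8)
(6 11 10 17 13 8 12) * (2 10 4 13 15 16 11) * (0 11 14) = (0 11 4 13 8 12 6 2 10 17 15 16 14) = [11, 1, 10, 3, 13, 5, 2, 7, 12, 9, 17, 4, 6, 8, 0, 16, 14, 15]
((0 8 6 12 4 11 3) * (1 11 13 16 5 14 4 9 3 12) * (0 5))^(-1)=((0 8 6 1 11 12 9 3 5 14 4 13 16))^(-1)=(0 16 13 4 14 5 3 9 12 11 1 6 8)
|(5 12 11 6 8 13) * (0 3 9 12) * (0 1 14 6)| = 30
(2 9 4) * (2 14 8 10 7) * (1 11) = (1 11)(2 9 4 14 8 10 7) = [0, 11, 9, 3, 14, 5, 6, 2, 10, 4, 7, 1, 12, 13, 8]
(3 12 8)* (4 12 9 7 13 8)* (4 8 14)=(3 9 7 13 14 4 12 8)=[0, 1, 2, 9, 12, 5, 6, 13, 3, 7, 10, 11, 8, 14, 4]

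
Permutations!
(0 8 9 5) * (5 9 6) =(9)(0 8 6 5) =[8, 1, 2, 3, 4, 0, 5, 7, 6, 9]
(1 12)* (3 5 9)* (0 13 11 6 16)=[13, 12, 2, 5, 4, 9, 16, 7, 8, 3, 10, 6, 1, 11, 14, 15, 0]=(0 13 11 6 16)(1 12)(3 5 9)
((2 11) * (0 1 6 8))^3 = (0 8 6 1)(2 11)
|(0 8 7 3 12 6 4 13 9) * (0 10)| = 10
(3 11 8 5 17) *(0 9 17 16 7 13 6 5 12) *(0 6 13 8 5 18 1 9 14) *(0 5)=(0 14 5 16 7 8 12 6 18 1 9 17 3 11)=[14, 9, 2, 11, 4, 16, 18, 8, 12, 17, 10, 0, 6, 13, 5, 15, 7, 3, 1]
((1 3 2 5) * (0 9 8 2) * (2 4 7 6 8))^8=((0 9 2 5 1 3)(4 7 6 8))^8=(0 2 1)(3 9 5)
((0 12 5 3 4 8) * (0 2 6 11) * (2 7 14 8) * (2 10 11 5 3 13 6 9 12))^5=(0 4 9 11 3 2 10 12)(5 6 13)(7 8 14)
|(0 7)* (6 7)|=3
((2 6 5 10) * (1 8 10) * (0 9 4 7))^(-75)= (0 9 4 7)(1 2)(5 10)(6 8)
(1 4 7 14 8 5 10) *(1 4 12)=[0, 12, 2, 3, 7, 10, 6, 14, 5, 9, 4, 11, 1, 13, 8]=(1 12)(4 7 14 8 5 10)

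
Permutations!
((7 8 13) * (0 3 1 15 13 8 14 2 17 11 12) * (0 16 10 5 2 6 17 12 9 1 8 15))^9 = (0 11 14 15)(1 17 7 8)(2 5 10 16 12)(3 9 6 13) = ((0 3 8 15 13 7 14 6 17 11 9 1)(2 12 16 10 5))^9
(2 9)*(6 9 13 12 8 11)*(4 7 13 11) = [0, 1, 11, 3, 7, 5, 9, 13, 4, 2, 10, 6, 8, 12] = (2 11 6 9)(4 7 13 12 8)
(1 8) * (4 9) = [0, 8, 2, 3, 9, 5, 6, 7, 1, 4] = (1 8)(4 9)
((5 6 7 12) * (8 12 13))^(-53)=(5 6 7 13 8 12)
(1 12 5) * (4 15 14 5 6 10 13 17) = (1 12 6 10 13 17 4 15 14 5) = [0, 12, 2, 3, 15, 1, 10, 7, 8, 9, 13, 11, 6, 17, 5, 14, 16, 4]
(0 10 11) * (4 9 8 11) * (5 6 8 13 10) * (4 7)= (0 5 6 8 11)(4 9 13 10 7)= [5, 1, 2, 3, 9, 6, 8, 4, 11, 13, 7, 0, 12, 10]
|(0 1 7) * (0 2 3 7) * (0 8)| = 3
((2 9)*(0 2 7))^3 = (0 7 9 2)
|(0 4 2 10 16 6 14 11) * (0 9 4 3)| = 8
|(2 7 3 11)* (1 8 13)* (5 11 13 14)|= |(1 8 14 5 11 2 7 3 13)|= 9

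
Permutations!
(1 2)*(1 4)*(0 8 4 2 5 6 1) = (0 8 4)(1 5 6) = [8, 5, 2, 3, 0, 6, 1, 7, 4]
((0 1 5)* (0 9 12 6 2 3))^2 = ((0 1 5 9 12 6 2 3))^2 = (0 5 12 2)(1 9 6 3)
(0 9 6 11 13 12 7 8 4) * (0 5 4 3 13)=(0 9 6 11)(3 13 12 7 8)(4 5)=[9, 1, 2, 13, 5, 4, 11, 8, 3, 6, 10, 0, 7, 12]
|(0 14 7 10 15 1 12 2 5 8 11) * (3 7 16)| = |(0 14 16 3 7 10 15 1 12 2 5 8 11)| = 13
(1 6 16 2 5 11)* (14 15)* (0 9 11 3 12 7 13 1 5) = (0 9 11 5 3 12 7 13 1 6 16 2)(14 15) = [9, 6, 0, 12, 4, 3, 16, 13, 8, 11, 10, 5, 7, 1, 15, 14, 2]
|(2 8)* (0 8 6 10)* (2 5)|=6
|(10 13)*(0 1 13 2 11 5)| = |(0 1 13 10 2 11 5)| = 7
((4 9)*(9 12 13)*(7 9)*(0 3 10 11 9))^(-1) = ((0 3 10 11 9 4 12 13 7))^(-1) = (0 7 13 12 4 9 11 10 3)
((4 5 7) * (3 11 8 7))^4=((3 11 8 7 4 5))^4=(3 4 8)(5 7 11)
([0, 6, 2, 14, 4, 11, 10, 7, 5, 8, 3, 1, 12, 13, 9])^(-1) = [0, 11, 2, 10, 4, 8, 1, 7, 9, 14, 6, 5, 12, 13, 3]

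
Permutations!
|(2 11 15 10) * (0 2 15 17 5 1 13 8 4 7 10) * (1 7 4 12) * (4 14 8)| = 24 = |(0 2 11 17 5 7 10 15)(1 13 4 14 8 12)|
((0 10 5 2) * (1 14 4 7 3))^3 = ((0 10 5 2)(1 14 4 7 3))^3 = (0 2 5 10)(1 7 14 3 4)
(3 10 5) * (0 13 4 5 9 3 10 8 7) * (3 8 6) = (0 13 4 5 10 9 8 7)(3 6) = [13, 1, 2, 6, 5, 10, 3, 0, 7, 8, 9, 11, 12, 4]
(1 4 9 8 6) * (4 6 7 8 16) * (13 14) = [0, 6, 2, 3, 9, 5, 1, 8, 7, 16, 10, 11, 12, 14, 13, 15, 4] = (1 6)(4 9 16)(7 8)(13 14)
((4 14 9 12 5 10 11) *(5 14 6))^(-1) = (4 11 10 5 6)(9 14 12)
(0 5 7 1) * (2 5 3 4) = (0 3 4 2 5 7 1) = [3, 0, 5, 4, 2, 7, 6, 1]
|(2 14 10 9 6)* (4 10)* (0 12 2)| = 8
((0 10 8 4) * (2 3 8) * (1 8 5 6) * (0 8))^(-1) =(0 1 6 5 3 2 10)(4 8) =((0 10 2 3 5 6 1)(4 8))^(-1)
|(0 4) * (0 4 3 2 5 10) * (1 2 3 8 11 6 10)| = 15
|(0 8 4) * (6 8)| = 4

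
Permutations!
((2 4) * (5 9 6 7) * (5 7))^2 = ((2 4)(5 9 6))^2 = (5 6 9)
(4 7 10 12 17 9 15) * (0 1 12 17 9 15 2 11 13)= (0 1 12 9 2 11 13)(4 7 10 17 15)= [1, 12, 11, 3, 7, 5, 6, 10, 8, 2, 17, 13, 9, 0, 14, 4, 16, 15]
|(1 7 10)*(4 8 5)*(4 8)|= |(1 7 10)(5 8)|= 6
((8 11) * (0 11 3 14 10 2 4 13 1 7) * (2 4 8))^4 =(0 3 13 11 14 1 2 10 7 8 4)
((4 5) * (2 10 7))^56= (2 7 10)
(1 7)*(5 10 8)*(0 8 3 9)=[8, 7, 2, 9, 4, 10, 6, 1, 5, 0, 3]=(0 8 5 10 3 9)(1 7)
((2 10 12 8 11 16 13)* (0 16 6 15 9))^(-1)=(0 9 15 6 11 8 12 10 2 13 16)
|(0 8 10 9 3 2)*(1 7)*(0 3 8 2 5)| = 12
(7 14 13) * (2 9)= (2 9)(7 14 13)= [0, 1, 9, 3, 4, 5, 6, 14, 8, 2, 10, 11, 12, 7, 13]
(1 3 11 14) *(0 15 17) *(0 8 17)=(0 15)(1 3 11 14)(8 17)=[15, 3, 2, 11, 4, 5, 6, 7, 17, 9, 10, 14, 12, 13, 1, 0, 16, 8]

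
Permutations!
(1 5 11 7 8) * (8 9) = (1 5 11 7 9 8) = [0, 5, 2, 3, 4, 11, 6, 9, 1, 8, 10, 7]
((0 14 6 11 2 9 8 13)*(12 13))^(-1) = (0 13 12 8 9 2 11 6 14)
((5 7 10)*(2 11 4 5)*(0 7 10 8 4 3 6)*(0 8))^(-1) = ((0 7)(2 11 3 6 8 4 5 10))^(-1) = (0 7)(2 10 5 4 8 6 3 11)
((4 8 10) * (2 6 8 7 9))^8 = (2 6 8 10 4 7 9)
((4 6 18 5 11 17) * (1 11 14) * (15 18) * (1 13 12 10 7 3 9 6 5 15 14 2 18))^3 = (1 4 18 11 5 15 17 2)(3 14 10 9 13 7 6 12)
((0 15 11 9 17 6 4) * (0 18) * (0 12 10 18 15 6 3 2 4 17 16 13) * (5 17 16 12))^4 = (2 9 5 4 12 17 15 10 3 11 18)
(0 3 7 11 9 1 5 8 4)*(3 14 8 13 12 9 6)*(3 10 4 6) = (0 14 8 6 10 4)(1 5 13 12 9)(3 7 11) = [14, 5, 2, 7, 0, 13, 10, 11, 6, 1, 4, 3, 9, 12, 8]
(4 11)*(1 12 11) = (1 12 11 4) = [0, 12, 2, 3, 1, 5, 6, 7, 8, 9, 10, 4, 11]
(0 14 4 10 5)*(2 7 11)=[14, 1, 7, 3, 10, 0, 6, 11, 8, 9, 5, 2, 12, 13, 4]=(0 14 4 10 5)(2 7 11)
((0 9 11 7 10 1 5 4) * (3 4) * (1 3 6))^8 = (0 9 11 7 10 3 4)(1 6 5)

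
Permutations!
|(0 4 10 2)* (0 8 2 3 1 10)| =6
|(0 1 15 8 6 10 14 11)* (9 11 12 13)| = 11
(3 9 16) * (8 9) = (3 8 9 16) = [0, 1, 2, 8, 4, 5, 6, 7, 9, 16, 10, 11, 12, 13, 14, 15, 3]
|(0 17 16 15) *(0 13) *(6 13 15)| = 5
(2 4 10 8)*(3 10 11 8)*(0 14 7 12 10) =[14, 1, 4, 0, 11, 5, 6, 12, 2, 9, 3, 8, 10, 13, 7] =(0 14 7 12 10 3)(2 4 11 8)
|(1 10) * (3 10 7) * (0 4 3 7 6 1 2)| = |(0 4 3 10 2)(1 6)| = 10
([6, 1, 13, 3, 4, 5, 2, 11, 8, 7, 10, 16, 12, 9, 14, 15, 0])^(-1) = [16, 1, 6, 3, 4, 5, 0, 9, 8, 13, 10, 7, 12, 2, 14, 15, 11]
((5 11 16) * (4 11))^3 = ((4 11 16 5))^3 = (4 5 16 11)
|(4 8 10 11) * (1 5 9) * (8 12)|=|(1 5 9)(4 12 8 10 11)|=15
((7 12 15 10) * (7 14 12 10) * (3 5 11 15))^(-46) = (3 11 7 14)(5 15 10 12)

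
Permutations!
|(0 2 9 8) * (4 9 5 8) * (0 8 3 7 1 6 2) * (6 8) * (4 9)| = |(9)(1 8 6 2 5 3 7)| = 7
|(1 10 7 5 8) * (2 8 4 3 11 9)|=|(1 10 7 5 4 3 11 9 2 8)|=10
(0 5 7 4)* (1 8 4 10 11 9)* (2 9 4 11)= (0 5 7 10 2 9 1 8 11 4)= [5, 8, 9, 3, 0, 7, 6, 10, 11, 1, 2, 4]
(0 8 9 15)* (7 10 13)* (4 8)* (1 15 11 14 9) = (0 4 8 1 15)(7 10 13)(9 11 14) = [4, 15, 2, 3, 8, 5, 6, 10, 1, 11, 13, 14, 12, 7, 9, 0]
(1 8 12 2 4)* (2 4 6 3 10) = [0, 8, 6, 10, 1, 5, 3, 7, 12, 9, 2, 11, 4] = (1 8 12 4)(2 6 3 10)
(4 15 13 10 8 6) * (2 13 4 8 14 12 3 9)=(2 13 10 14 12 3 9)(4 15)(6 8)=[0, 1, 13, 9, 15, 5, 8, 7, 6, 2, 14, 11, 3, 10, 12, 4]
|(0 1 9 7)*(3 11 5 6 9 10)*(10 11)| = |(0 1 11 5 6 9 7)(3 10)| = 14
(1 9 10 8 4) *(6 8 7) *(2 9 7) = (1 7 6 8 4)(2 9 10) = [0, 7, 9, 3, 1, 5, 8, 6, 4, 10, 2]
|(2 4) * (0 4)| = |(0 4 2)| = 3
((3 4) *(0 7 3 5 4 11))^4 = (11)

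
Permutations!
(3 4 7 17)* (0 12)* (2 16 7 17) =(0 12)(2 16 7)(3 4 17) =[12, 1, 16, 4, 17, 5, 6, 2, 8, 9, 10, 11, 0, 13, 14, 15, 7, 3]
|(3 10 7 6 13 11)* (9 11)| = 7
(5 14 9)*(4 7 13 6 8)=(4 7 13 6 8)(5 14 9)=[0, 1, 2, 3, 7, 14, 8, 13, 4, 5, 10, 11, 12, 6, 9]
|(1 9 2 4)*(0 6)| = 4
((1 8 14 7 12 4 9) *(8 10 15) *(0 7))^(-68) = ((0 7 12 4 9 1 10 15 8 14))^(-68) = (0 12 9 10 8)(1 15 14 7 4)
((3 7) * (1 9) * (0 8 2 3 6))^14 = ((0 8 2 3 7 6)(1 9))^14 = (9)(0 2 7)(3 6 8)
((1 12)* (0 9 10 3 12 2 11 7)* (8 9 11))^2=(0 7 11)(1 8 10 12 2 9 3)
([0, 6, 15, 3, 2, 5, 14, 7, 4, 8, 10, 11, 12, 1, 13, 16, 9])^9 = (1 6 14 13)(2 9)(4 16)(8 15)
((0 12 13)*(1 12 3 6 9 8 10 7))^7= (0 1 8 3 12 10 6 13 7 9)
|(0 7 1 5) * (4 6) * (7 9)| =10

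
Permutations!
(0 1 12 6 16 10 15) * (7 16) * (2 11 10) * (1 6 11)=(0 6 7 16 2 1 12 11 10 15)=[6, 12, 1, 3, 4, 5, 7, 16, 8, 9, 15, 10, 11, 13, 14, 0, 2]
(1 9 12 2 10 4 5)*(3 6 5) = (1 9 12 2 10 4 3 6 5) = [0, 9, 10, 6, 3, 1, 5, 7, 8, 12, 4, 11, 2]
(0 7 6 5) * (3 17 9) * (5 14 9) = (0 7 6 14 9 3 17 5) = [7, 1, 2, 17, 4, 0, 14, 6, 8, 3, 10, 11, 12, 13, 9, 15, 16, 5]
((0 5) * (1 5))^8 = (0 5 1)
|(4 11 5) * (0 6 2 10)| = 12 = |(0 6 2 10)(4 11 5)|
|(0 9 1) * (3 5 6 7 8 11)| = |(0 9 1)(3 5 6 7 8 11)| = 6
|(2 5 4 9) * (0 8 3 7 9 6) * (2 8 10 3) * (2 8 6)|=6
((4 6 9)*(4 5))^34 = ((4 6 9 5))^34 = (4 9)(5 6)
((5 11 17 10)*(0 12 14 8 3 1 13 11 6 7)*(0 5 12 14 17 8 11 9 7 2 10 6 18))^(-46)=(0 5 9 1 8 14 18 7 13 3 11)(2 6 17 12 10)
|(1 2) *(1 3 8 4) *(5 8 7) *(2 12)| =|(1 12 2 3 7 5 8 4)| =8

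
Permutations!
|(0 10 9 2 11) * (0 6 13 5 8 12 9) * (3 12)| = |(0 10)(2 11 6 13 5 8 3 12 9)| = 18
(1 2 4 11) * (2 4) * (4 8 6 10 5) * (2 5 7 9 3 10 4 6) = (1 8 2 5 6 4 11)(3 10 7 9) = [0, 8, 5, 10, 11, 6, 4, 9, 2, 3, 7, 1]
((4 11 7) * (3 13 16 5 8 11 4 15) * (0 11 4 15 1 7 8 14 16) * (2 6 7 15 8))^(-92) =(0 3 1 6 11 13 15 7 2)(5 14 16)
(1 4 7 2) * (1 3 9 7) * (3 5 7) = (1 4)(2 5 7)(3 9) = [0, 4, 5, 9, 1, 7, 6, 2, 8, 3]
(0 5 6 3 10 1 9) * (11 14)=(0 5 6 3 10 1 9)(11 14)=[5, 9, 2, 10, 4, 6, 3, 7, 8, 0, 1, 14, 12, 13, 11]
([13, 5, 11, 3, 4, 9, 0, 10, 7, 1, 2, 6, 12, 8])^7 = (0 6 11 2 10 7 8 13)(1 5 9)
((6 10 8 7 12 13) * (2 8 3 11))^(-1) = (2 11 3 10 6 13 12 7 8)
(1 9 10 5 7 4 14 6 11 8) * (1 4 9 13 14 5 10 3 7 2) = [0, 13, 1, 7, 5, 2, 11, 9, 4, 3, 10, 8, 12, 14, 6] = (1 13 14 6 11 8 4 5 2)(3 7 9)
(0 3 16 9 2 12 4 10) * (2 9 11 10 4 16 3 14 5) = (0 14 5 2 12 16 11 10) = [14, 1, 12, 3, 4, 2, 6, 7, 8, 9, 0, 10, 16, 13, 5, 15, 11]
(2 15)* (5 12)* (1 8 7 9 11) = [0, 8, 15, 3, 4, 12, 6, 9, 7, 11, 10, 1, 5, 13, 14, 2] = (1 8 7 9 11)(2 15)(5 12)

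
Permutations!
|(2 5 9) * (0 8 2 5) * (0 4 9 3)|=7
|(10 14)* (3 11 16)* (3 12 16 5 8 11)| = |(5 8 11)(10 14)(12 16)| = 6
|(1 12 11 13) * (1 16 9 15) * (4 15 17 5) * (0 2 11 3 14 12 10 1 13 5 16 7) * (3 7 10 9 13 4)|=|(0 2 11 5 3 14 12 7)(1 9 17 16 13 10)(4 15)|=24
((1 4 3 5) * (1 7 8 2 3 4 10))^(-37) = (1 10)(2 7 3 8 5)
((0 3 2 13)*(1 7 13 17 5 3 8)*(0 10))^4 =(17)(0 13 1)(7 8 10)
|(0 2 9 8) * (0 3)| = |(0 2 9 8 3)| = 5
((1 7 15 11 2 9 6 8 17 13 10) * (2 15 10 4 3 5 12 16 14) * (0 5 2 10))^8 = (17)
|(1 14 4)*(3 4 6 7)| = |(1 14 6 7 3 4)| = 6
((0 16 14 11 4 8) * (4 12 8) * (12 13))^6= ((0 16 14 11 13 12 8))^6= (0 8 12 13 11 14 16)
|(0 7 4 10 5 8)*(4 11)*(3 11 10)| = |(0 7 10 5 8)(3 11 4)| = 15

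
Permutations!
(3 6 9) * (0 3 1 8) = (0 3 6 9 1 8) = [3, 8, 2, 6, 4, 5, 9, 7, 0, 1]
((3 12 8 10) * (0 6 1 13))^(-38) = ((0 6 1 13)(3 12 8 10))^(-38) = (0 1)(3 8)(6 13)(10 12)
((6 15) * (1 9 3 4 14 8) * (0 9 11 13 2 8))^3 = (0 4 9 14 3)(1 2 11 8 13)(6 15)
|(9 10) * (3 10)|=3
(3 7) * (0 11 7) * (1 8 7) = (0 11 1 8 7 3) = [11, 8, 2, 0, 4, 5, 6, 3, 7, 9, 10, 1]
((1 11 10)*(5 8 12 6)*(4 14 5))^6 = (14)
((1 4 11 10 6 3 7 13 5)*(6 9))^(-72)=(1 13 3 9 11)(4 5 7 6 10)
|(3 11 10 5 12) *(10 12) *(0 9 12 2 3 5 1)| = |(0 9 12 5 10 1)(2 3 11)| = 6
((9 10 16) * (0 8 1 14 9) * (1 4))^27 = ((0 8 4 1 14 9 10 16))^27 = (0 1 10 8 14 16 4 9)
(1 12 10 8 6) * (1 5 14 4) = (1 12 10 8 6 5 14 4) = [0, 12, 2, 3, 1, 14, 5, 7, 6, 9, 8, 11, 10, 13, 4]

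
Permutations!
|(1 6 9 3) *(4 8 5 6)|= |(1 4 8 5 6 9 3)|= 7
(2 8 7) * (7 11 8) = (2 7)(8 11) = [0, 1, 7, 3, 4, 5, 6, 2, 11, 9, 10, 8]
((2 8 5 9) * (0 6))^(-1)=(0 6)(2 9 5 8)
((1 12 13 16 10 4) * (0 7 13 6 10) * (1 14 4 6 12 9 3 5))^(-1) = ((0 7 13 16)(1 9 3 5)(4 14)(6 10))^(-1) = (0 16 13 7)(1 5 3 9)(4 14)(6 10)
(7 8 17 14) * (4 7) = (4 7 8 17 14) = [0, 1, 2, 3, 7, 5, 6, 8, 17, 9, 10, 11, 12, 13, 4, 15, 16, 14]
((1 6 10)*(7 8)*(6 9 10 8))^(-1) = (1 10 9)(6 7 8) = ((1 9 10)(6 8 7))^(-1)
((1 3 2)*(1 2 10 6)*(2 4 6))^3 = (1 2)(3 4)(6 10)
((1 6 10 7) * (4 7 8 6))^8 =(1 7 4)(6 8 10)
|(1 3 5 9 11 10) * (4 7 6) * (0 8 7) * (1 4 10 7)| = |(0 8 1 3 5 9 11 7 6 10 4)| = 11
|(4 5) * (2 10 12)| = 6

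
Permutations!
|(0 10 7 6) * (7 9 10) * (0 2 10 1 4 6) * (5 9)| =14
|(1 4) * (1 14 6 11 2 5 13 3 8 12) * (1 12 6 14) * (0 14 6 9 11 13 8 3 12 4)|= 35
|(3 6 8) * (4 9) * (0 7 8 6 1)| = |(0 7 8 3 1)(4 9)| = 10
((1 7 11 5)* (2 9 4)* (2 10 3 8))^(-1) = (1 5 11 7)(2 8 3 10 4 9)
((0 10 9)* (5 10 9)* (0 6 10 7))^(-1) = ((0 9 6 10 5 7))^(-1) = (0 7 5 10 6 9)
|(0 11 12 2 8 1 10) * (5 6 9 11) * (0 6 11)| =|(0 5 11 12 2 8 1 10 6 9)| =10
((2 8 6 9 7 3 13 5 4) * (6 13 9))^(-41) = ((2 8 13 5 4)(3 9 7))^(-41) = (2 4 5 13 8)(3 9 7)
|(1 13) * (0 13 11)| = |(0 13 1 11)| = 4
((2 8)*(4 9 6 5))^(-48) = (9) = ((2 8)(4 9 6 5))^(-48)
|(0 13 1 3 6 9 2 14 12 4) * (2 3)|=|(0 13 1 2 14 12 4)(3 6 9)|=21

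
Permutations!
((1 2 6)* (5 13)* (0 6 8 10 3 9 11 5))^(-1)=(0 13 5 11 9 3 10 8 2 1 6)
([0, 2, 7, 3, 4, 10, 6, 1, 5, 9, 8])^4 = [0, 2, 7, 3, 4, 10, 6, 1, 5, 9, 8]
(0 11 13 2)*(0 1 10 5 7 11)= (1 10 5 7 11 13 2)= [0, 10, 1, 3, 4, 7, 6, 11, 8, 9, 5, 13, 12, 2]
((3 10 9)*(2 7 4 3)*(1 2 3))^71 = (1 4 7 2)(3 9 10) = ((1 2 7 4)(3 10 9))^71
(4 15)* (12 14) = [0, 1, 2, 3, 15, 5, 6, 7, 8, 9, 10, 11, 14, 13, 12, 4] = (4 15)(12 14)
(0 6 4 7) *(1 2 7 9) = (0 6 4 9 1 2 7) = [6, 2, 7, 3, 9, 5, 4, 0, 8, 1]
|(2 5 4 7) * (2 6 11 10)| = |(2 5 4 7 6 11 10)| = 7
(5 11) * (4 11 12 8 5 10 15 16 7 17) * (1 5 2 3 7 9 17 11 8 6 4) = [0, 5, 3, 7, 8, 12, 4, 11, 2, 17, 15, 10, 6, 13, 14, 16, 9, 1] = (1 5 12 6 4 8 2 3 7 11 10 15 16 9 17)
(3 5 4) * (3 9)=[0, 1, 2, 5, 9, 4, 6, 7, 8, 3]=(3 5 4 9)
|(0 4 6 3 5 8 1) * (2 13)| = |(0 4 6 3 5 8 1)(2 13)| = 14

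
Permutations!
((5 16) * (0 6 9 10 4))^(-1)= (0 4 10 9 6)(5 16)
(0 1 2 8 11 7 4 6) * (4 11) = (0 1 2 8 4 6)(7 11) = [1, 2, 8, 3, 6, 5, 0, 11, 4, 9, 10, 7]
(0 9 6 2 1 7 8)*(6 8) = (0 9 8)(1 7 6 2) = [9, 7, 1, 3, 4, 5, 2, 6, 0, 8]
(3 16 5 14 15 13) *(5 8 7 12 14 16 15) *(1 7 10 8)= (1 7 12 14 5 16)(3 15 13)(8 10)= [0, 7, 2, 15, 4, 16, 6, 12, 10, 9, 8, 11, 14, 3, 5, 13, 1]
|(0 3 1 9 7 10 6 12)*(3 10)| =4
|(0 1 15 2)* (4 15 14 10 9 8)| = |(0 1 14 10 9 8 4 15 2)| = 9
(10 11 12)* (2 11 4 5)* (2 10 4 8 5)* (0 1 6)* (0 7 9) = [1, 6, 11, 3, 2, 10, 7, 9, 5, 0, 8, 12, 4] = (0 1 6 7 9)(2 11 12 4)(5 10 8)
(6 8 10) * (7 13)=[0, 1, 2, 3, 4, 5, 8, 13, 10, 9, 6, 11, 12, 7]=(6 8 10)(7 13)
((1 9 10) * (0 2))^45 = (10)(0 2)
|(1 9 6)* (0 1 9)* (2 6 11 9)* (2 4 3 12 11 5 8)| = |(0 1)(2 6 4 3 12 11 9 5 8)| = 18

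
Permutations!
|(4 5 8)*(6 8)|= 4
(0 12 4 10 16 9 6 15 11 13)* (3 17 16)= (0 12 4 10 3 17 16 9 6 15 11 13)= [12, 1, 2, 17, 10, 5, 15, 7, 8, 6, 3, 13, 4, 0, 14, 11, 9, 16]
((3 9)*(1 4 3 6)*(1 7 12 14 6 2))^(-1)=(1 2 9 3 4)(6 14 12 7)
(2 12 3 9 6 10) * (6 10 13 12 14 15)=(2 14 15 6 13 12 3 9 10)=[0, 1, 14, 9, 4, 5, 13, 7, 8, 10, 2, 11, 3, 12, 15, 6]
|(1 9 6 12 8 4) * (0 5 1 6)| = 4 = |(0 5 1 9)(4 6 12 8)|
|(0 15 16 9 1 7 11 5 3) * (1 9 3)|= |(0 15 16 3)(1 7 11 5)|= 4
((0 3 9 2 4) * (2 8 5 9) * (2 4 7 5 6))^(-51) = ((0 3 4)(2 7 5 9 8 6))^(-51) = (2 9)(5 6)(7 8)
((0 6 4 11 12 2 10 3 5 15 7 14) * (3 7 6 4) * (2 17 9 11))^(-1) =((0 4 2 10 7 14)(3 5 15 6)(9 11 12 17))^(-1) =(0 14 7 10 2 4)(3 6 15 5)(9 17 12 11)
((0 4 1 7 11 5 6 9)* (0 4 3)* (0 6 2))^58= (0 5 7 4 6)(1 9 3 2 11)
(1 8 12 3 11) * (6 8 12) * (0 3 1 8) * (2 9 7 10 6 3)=[2, 12, 9, 11, 4, 5, 0, 10, 3, 7, 6, 8, 1]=(0 2 9 7 10 6)(1 12)(3 11 8)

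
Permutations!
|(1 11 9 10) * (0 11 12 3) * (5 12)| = 8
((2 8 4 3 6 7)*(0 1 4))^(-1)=(0 8 2 7 6 3 4 1)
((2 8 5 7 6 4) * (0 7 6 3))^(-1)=(0 3 7)(2 4 6 5 8)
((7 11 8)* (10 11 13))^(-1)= (7 8 11 10 13)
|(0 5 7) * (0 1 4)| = |(0 5 7 1 4)| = 5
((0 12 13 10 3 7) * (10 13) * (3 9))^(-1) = (13)(0 7 3 9 10 12)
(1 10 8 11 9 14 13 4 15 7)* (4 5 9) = [0, 10, 2, 3, 15, 9, 6, 1, 11, 14, 8, 4, 12, 5, 13, 7] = (1 10 8 11 4 15 7)(5 9 14 13)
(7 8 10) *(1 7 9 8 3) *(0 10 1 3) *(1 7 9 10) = (10)(0 1 9 8 7) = [1, 9, 2, 3, 4, 5, 6, 0, 7, 8, 10]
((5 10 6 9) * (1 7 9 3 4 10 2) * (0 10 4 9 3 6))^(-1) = (0 10)(1 2 5 9 3 7)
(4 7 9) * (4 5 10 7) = (5 10 7 9) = [0, 1, 2, 3, 4, 10, 6, 9, 8, 5, 7]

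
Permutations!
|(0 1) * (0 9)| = |(0 1 9)| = 3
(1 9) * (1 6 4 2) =(1 9 6 4 2) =[0, 9, 1, 3, 2, 5, 4, 7, 8, 6]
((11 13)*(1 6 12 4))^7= ((1 6 12 4)(11 13))^7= (1 4 12 6)(11 13)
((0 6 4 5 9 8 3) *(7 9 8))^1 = ((0 6 4 5 8 3)(7 9))^1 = (0 6 4 5 8 3)(7 9)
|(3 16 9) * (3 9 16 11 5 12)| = 4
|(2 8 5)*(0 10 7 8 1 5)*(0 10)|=|(1 5 2)(7 8 10)|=3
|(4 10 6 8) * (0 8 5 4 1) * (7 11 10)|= |(0 8 1)(4 7 11 10 6 5)|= 6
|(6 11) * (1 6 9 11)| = |(1 6)(9 11)| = 2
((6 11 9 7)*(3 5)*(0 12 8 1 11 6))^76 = ((0 12 8 1 11 9 7)(3 5))^76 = (0 7 9 11 1 8 12)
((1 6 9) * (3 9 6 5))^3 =((1 5 3 9))^3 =(1 9 3 5)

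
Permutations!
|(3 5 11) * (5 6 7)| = |(3 6 7 5 11)| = 5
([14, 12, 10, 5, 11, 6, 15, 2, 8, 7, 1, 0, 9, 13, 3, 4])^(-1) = [11, 10, 7, 14, 15, 3, 5, 9, 8, 12, 2, 4, 1, 13, 0, 6]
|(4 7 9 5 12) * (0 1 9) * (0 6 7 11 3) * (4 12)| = |(12)(0 1 9 5 4 11 3)(6 7)| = 14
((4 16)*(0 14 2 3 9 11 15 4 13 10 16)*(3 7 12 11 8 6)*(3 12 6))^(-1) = (0 4 15 11 12 6 7 2 14)(3 8 9)(10 13 16)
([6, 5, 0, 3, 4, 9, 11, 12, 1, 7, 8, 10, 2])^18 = (0 9 10 2 5 11 12 1 6 7 8)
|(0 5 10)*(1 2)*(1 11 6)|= 12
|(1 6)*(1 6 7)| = 2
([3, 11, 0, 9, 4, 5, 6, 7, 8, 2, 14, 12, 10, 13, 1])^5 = (14)(0 3 9 2)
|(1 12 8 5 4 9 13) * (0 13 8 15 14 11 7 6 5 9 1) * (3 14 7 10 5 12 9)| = |(0 13)(1 9 8 3 14 11 10 5 4)(6 12 15 7)| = 36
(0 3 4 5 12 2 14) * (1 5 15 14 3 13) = (0 13 1 5 12 2 3 4 15 14) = [13, 5, 3, 4, 15, 12, 6, 7, 8, 9, 10, 11, 2, 1, 0, 14]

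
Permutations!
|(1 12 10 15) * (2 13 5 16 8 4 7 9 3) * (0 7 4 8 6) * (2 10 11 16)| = |(0 7 9 3 10 15 1 12 11 16 6)(2 13 5)| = 33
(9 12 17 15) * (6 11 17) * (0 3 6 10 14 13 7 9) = [3, 1, 2, 6, 4, 5, 11, 9, 8, 12, 14, 17, 10, 7, 13, 0, 16, 15] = (0 3 6 11 17 15)(7 9 12 10 14 13)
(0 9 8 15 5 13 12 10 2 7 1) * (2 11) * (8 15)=(0 9 15 5 13 12 10 11 2 7 1)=[9, 0, 7, 3, 4, 13, 6, 1, 8, 15, 11, 2, 10, 12, 14, 5]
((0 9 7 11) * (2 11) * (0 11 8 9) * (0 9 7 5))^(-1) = (11)(0 5 9)(2 7 8)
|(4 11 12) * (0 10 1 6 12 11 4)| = 5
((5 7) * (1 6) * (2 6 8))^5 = ((1 8 2 6)(5 7))^5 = (1 8 2 6)(5 7)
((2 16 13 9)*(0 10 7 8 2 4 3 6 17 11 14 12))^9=((0 10 7 8 2 16 13 9 4 3 6 17 11 14 12))^9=(0 3 8 11 13)(2 14 9 10 6)(4 7 17 16 12)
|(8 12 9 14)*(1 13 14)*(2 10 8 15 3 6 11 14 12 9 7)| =40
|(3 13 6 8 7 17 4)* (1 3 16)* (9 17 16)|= 21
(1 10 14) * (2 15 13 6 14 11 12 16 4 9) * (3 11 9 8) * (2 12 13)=[0, 10, 15, 11, 8, 5, 14, 7, 3, 12, 9, 13, 16, 6, 1, 2, 4]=(1 10 9 12 16 4 8 3 11 13 6 14)(2 15)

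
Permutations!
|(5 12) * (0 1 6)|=6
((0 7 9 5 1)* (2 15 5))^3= ((0 7 9 2 15 5 1))^3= (0 2 1 9 5 7 15)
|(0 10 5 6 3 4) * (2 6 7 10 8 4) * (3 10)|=6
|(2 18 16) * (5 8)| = 6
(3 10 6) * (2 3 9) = (2 3 10 6 9) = [0, 1, 3, 10, 4, 5, 9, 7, 8, 2, 6]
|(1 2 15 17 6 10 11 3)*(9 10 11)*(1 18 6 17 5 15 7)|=12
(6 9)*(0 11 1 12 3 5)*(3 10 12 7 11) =(0 3 5)(1 7 11)(6 9)(10 12) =[3, 7, 2, 5, 4, 0, 9, 11, 8, 6, 12, 1, 10]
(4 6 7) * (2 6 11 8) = (2 6 7 4 11 8) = [0, 1, 6, 3, 11, 5, 7, 4, 2, 9, 10, 8]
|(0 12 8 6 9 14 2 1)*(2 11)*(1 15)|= 10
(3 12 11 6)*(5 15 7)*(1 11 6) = (1 11)(3 12 6)(5 15 7) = [0, 11, 2, 12, 4, 15, 3, 5, 8, 9, 10, 1, 6, 13, 14, 7]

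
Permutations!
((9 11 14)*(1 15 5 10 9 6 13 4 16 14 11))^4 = (1 9 10 5 15)(4 13 6 14 16)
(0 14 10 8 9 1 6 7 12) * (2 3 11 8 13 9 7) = (0 14 10 13 9 1 6 2 3 11 8 7 12) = [14, 6, 3, 11, 4, 5, 2, 12, 7, 1, 13, 8, 0, 9, 10]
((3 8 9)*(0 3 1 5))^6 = ((0 3 8 9 1 5))^6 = (9)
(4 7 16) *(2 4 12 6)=[0, 1, 4, 3, 7, 5, 2, 16, 8, 9, 10, 11, 6, 13, 14, 15, 12]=(2 4 7 16 12 6)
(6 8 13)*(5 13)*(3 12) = (3 12)(5 13 6 8) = [0, 1, 2, 12, 4, 13, 8, 7, 5, 9, 10, 11, 3, 6]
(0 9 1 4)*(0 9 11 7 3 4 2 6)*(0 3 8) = (0 11 7 8)(1 2 6 3 4 9) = [11, 2, 6, 4, 9, 5, 3, 8, 0, 1, 10, 7]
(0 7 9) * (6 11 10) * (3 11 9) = (0 7 3 11 10 6 9) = [7, 1, 2, 11, 4, 5, 9, 3, 8, 0, 6, 10]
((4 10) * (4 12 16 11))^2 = ((4 10 12 16 11))^2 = (4 12 11 10 16)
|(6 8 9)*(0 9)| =4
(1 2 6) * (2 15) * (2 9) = (1 15 9 2 6) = [0, 15, 6, 3, 4, 5, 1, 7, 8, 2, 10, 11, 12, 13, 14, 9]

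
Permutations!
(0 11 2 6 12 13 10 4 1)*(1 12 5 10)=(0 11 2 6 5 10 4 12 13 1)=[11, 0, 6, 3, 12, 10, 5, 7, 8, 9, 4, 2, 13, 1]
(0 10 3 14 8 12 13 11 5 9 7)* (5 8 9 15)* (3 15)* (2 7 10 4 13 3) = [4, 1, 7, 14, 13, 2, 6, 0, 12, 10, 15, 8, 3, 11, 9, 5] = (0 4 13 11 8 12 3 14 9 10 15 5 2 7)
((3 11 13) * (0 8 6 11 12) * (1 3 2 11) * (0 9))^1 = (0 8 6 1 3 12 9)(2 11 13) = ((0 8 6 1 3 12 9)(2 11 13))^1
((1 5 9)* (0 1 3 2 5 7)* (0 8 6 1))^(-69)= ((1 7 8 6)(2 5 9 3))^(-69)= (1 6 8 7)(2 3 9 5)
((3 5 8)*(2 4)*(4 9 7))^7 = ((2 9 7 4)(3 5 8))^7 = (2 4 7 9)(3 5 8)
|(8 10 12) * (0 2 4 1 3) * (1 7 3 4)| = 6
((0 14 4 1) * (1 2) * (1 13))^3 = (0 2)(1 4)(13 14)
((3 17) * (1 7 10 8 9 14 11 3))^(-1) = ((1 7 10 8 9 14 11 3 17))^(-1) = (1 17 3 11 14 9 8 10 7)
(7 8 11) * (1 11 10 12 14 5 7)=(1 11)(5 7 8 10 12 14)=[0, 11, 2, 3, 4, 7, 6, 8, 10, 9, 12, 1, 14, 13, 5]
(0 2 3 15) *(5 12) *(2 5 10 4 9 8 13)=(0 5 12 10 4 9 8 13 2 3 15)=[5, 1, 3, 15, 9, 12, 6, 7, 13, 8, 4, 11, 10, 2, 14, 0]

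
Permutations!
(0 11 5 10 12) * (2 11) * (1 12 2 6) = (0 6 1 12)(2 11 5 10) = [6, 12, 11, 3, 4, 10, 1, 7, 8, 9, 2, 5, 0]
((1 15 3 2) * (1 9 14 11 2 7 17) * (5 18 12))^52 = (1 3 17 15 7)(5 18 12)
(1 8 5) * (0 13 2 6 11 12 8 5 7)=[13, 5, 6, 3, 4, 1, 11, 0, 7, 9, 10, 12, 8, 2]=(0 13 2 6 11 12 8 7)(1 5)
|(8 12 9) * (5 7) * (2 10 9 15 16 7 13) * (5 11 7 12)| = |(2 10 9 8 5 13)(7 11)(12 15 16)| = 6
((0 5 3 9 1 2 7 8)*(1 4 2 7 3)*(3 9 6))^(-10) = ((0 5 1 7 8)(2 9 4)(3 6))^(-10) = (2 4 9)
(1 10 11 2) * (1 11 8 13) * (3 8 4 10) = [0, 3, 11, 8, 10, 5, 6, 7, 13, 9, 4, 2, 12, 1] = (1 3 8 13)(2 11)(4 10)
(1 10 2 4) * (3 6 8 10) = (1 3 6 8 10 2 4) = [0, 3, 4, 6, 1, 5, 8, 7, 10, 9, 2]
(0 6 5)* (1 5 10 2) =(0 6 10 2 1 5) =[6, 5, 1, 3, 4, 0, 10, 7, 8, 9, 2]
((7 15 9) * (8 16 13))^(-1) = ((7 15 9)(8 16 13))^(-1) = (7 9 15)(8 13 16)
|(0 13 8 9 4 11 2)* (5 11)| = |(0 13 8 9 4 5 11 2)| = 8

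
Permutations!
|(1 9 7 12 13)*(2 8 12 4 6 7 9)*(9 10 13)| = |(1 2 8 12 9 10 13)(4 6 7)| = 21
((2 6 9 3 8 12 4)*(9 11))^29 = (2 8 11 4 3 6 12 9)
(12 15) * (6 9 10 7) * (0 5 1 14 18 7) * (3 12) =(0 5 1 14 18 7 6 9 10)(3 12 15) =[5, 14, 2, 12, 4, 1, 9, 6, 8, 10, 0, 11, 15, 13, 18, 3, 16, 17, 7]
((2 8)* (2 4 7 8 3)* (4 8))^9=((8)(2 3)(4 7))^9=(8)(2 3)(4 7)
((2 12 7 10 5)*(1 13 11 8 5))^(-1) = ((1 13 11 8 5 2 12 7 10))^(-1) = (1 10 7 12 2 5 8 11 13)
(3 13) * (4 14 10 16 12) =(3 13)(4 14 10 16 12) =[0, 1, 2, 13, 14, 5, 6, 7, 8, 9, 16, 11, 4, 3, 10, 15, 12]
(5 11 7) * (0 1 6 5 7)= (0 1 6 5 11)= [1, 6, 2, 3, 4, 11, 5, 7, 8, 9, 10, 0]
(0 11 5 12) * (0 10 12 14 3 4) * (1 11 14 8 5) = (0 14 3 4)(1 11)(5 8)(10 12) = [14, 11, 2, 4, 0, 8, 6, 7, 5, 9, 12, 1, 10, 13, 3]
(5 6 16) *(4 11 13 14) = (4 11 13 14)(5 6 16) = [0, 1, 2, 3, 11, 6, 16, 7, 8, 9, 10, 13, 12, 14, 4, 15, 5]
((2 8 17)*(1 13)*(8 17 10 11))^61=((1 13)(2 17)(8 10 11))^61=(1 13)(2 17)(8 10 11)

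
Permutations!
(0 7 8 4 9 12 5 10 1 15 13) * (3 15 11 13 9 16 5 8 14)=(0 7 14 3 15 9 12 8 4 16 5 10 1 11 13)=[7, 11, 2, 15, 16, 10, 6, 14, 4, 12, 1, 13, 8, 0, 3, 9, 5]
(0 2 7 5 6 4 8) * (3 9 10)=(0 2 7 5 6 4 8)(3 9 10)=[2, 1, 7, 9, 8, 6, 4, 5, 0, 10, 3]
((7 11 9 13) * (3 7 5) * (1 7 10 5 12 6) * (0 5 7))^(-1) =(0 1 6 12 13 9 11 7 10 3 5)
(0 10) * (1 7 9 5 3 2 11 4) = [10, 7, 11, 2, 1, 3, 6, 9, 8, 5, 0, 4] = (0 10)(1 7 9 5 3 2 11 4)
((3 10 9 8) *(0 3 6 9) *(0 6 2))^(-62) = (0 3 10 6 9 8 2)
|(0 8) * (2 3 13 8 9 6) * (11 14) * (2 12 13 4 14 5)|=6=|(0 9 6 12 13 8)(2 3 4 14 11 5)|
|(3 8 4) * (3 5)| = |(3 8 4 5)| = 4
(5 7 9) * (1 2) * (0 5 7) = (0 5)(1 2)(7 9) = [5, 2, 1, 3, 4, 0, 6, 9, 8, 7]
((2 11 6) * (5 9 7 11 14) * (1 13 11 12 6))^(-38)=(1 13 11)(2 7 14 12 5 6 9)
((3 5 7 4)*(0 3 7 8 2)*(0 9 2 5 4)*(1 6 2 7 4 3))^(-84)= ((0 1 6 2 9 7)(5 8))^(-84)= (9)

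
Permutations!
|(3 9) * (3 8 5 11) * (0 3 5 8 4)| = 4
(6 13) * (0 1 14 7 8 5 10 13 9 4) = (0 1 14 7 8 5 10 13 6 9 4) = [1, 14, 2, 3, 0, 10, 9, 8, 5, 4, 13, 11, 12, 6, 7]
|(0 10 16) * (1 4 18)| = |(0 10 16)(1 4 18)| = 3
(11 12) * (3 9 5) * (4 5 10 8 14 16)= (3 9 10 8 14 16 4 5)(11 12)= [0, 1, 2, 9, 5, 3, 6, 7, 14, 10, 8, 12, 11, 13, 16, 15, 4]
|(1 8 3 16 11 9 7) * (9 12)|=8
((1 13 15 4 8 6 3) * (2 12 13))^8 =((1 2 12 13 15 4 8 6 3))^8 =(1 3 6 8 4 15 13 12 2)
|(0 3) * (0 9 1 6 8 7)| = 7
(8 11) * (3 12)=(3 12)(8 11)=[0, 1, 2, 12, 4, 5, 6, 7, 11, 9, 10, 8, 3]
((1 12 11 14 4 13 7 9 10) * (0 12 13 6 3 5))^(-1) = ((0 12 11 14 4 6 3 5)(1 13 7 9 10))^(-1) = (0 5 3 6 4 14 11 12)(1 10 9 7 13)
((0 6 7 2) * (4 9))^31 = (0 2 7 6)(4 9)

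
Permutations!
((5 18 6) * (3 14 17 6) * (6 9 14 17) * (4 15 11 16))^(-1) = ((3 17 9 14 6 5 18)(4 15 11 16))^(-1) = (3 18 5 6 14 9 17)(4 16 11 15)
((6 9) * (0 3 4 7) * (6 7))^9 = ((0 3 4 6 9 7))^9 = (0 6)(3 9)(4 7)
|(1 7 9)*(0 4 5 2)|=|(0 4 5 2)(1 7 9)|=12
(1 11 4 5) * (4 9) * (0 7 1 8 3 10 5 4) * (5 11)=(0 7 1 5 8 3 10 11 9)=[7, 5, 2, 10, 4, 8, 6, 1, 3, 0, 11, 9]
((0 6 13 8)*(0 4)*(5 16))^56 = ((0 6 13 8 4)(5 16))^56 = (16)(0 6 13 8 4)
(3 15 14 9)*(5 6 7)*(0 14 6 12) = (0 14 9 3 15 6 7 5 12) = [14, 1, 2, 15, 4, 12, 7, 5, 8, 3, 10, 11, 0, 13, 9, 6]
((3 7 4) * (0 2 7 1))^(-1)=(0 1 3 4 7 2)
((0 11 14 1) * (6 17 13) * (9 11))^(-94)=(0 9 11 14 1)(6 13 17)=((0 9 11 14 1)(6 17 13))^(-94)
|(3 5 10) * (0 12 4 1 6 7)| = 6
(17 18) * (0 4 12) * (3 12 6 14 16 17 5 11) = [4, 1, 2, 12, 6, 11, 14, 7, 8, 9, 10, 3, 0, 13, 16, 15, 17, 18, 5] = (0 4 6 14 16 17 18 5 11 3 12)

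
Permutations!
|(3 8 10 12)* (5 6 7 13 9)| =20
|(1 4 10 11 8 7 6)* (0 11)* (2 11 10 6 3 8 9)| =6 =|(0 10)(1 4 6)(2 11 9)(3 8 7)|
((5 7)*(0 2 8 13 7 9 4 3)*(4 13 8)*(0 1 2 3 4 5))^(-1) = (0 7 13 9 5 2 1 3)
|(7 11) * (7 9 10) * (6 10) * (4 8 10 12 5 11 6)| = 9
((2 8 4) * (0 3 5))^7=(0 3 5)(2 8 4)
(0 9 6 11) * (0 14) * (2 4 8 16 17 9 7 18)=(0 7 18 2 4 8 16 17 9 6 11 14)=[7, 1, 4, 3, 8, 5, 11, 18, 16, 6, 10, 14, 12, 13, 0, 15, 17, 9, 2]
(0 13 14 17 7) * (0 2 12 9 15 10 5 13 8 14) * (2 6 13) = (0 8 14 17 7 6 13)(2 12 9 15 10 5) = [8, 1, 12, 3, 4, 2, 13, 6, 14, 15, 5, 11, 9, 0, 17, 10, 16, 7]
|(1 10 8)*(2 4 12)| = |(1 10 8)(2 4 12)| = 3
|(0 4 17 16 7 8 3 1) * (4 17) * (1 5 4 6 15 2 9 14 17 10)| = |(0 10 1)(2 9 14 17 16 7 8 3 5 4 6 15)| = 12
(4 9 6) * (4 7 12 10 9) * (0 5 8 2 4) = [5, 1, 4, 3, 0, 8, 7, 12, 2, 6, 9, 11, 10] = (0 5 8 2 4)(6 7 12 10 9)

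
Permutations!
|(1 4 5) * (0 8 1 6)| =6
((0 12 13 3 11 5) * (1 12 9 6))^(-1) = (0 5 11 3 13 12 1 6 9)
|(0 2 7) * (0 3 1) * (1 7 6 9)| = 10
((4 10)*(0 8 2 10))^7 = (0 2 4 8 10)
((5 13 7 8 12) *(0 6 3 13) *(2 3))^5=(0 7 6 8 2 12 3 5 13)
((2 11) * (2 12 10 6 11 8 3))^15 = ((2 8 3)(6 11 12 10))^15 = (6 10 12 11)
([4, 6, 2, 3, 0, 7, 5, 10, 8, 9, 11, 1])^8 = (1 5 10)(6 7 11)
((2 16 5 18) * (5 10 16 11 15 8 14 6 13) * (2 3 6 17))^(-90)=(18)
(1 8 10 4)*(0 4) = (0 4 1 8 10) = [4, 8, 2, 3, 1, 5, 6, 7, 10, 9, 0]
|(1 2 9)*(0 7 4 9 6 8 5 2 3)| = 12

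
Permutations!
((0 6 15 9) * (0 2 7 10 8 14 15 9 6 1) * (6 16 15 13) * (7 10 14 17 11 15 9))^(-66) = ((0 1)(2 10 8 17 11 15 16 9)(6 7 14 13))^(-66) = (2 16 11 8)(6 14)(7 13)(9 15 17 10)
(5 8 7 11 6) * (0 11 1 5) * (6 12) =(0 11 12 6)(1 5 8 7) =[11, 5, 2, 3, 4, 8, 0, 1, 7, 9, 10, 12, 6]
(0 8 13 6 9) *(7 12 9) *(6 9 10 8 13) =(0 13 9)(6 7 12 10 8) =[13, 1, 2, 3, 4, 5, 7, 12, 6, 0, 8, 11, 10, 9]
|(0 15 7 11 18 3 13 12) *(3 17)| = 9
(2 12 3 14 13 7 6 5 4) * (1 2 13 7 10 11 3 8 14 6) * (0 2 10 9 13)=(0 2 12 8 14 7 1 10 11 3 6 5 4)(9 13)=[2, 10, 12, 6, 0, 4, 5, 1, 14, 13, 11, 3, 8, 9, 7]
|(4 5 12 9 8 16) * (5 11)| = 7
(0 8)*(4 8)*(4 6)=(0 6 4 8)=[6, 1, 2, 3, 8, 5, 4, 7, 0]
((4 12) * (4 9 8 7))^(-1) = ((4 12 9 8 7))^(-1) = (4 7 8 9 12)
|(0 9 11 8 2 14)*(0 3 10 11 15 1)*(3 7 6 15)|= 12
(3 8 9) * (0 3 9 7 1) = [3, 0, 2, 8, 4, 5, 6, 1, 7, 9] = (9)(0 3 8 7 1)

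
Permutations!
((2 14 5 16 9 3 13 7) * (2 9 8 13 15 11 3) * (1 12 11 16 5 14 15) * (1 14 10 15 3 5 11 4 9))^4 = ((1 12 4 9 2 3 14 10 15 16 8 13 7)(5 11))^4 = (1 2 15 7 9 10 13 4 14 8 12 3 16)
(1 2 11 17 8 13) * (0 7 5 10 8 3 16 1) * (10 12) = (0 7 5 12 10 8 13)(1 2 11 17 3 16) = [7, 2, 11, 16, 4, 12, 6, 5, 13, 9, 8, 17, 10, 0, 14, 15, 1, 3]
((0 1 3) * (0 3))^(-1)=((3)(0 1))^(-1)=(3)(0 1)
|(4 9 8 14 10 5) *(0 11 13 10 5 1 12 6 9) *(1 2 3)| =|(0 11 13 10 2 3 1 12 6 9 8 14 5 4)| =14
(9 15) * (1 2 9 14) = (1 2 9 15 14) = [0, 2, 9, 3, 4, 5, 6, 7, 8, 15, 10, 11, 12, 13, 1, 14]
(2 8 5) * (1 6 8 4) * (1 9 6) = (2 4 9 6 8 5) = [0, 1, 4, 3, 9, 2, 8, 7, 5, 6]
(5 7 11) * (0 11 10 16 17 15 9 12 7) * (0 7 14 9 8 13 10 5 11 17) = [17, 1, 2, 3, 4, 7, 6, 5, 13, 12, 16, 11, 14, 10, 9, 8, 0, 15] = (0 17 15 8 13 10 16)(5 7)(9 12 14)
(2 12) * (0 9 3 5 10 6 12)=(0 9 3 5 10 6 12 2)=[9, 1, 0, 5, 4, 10, 12, 7, 8, 3, 6, 11, 2]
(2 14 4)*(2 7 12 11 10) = [0, 1, 14, 3, 7, 5, 6, 12, 8, 9, 2, 10, 11, 13, 4] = (2 14 4 7 12 11 10)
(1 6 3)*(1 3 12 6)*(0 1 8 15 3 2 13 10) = (0 1 8 15 3 2 13 10)(6 12) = [1, 8, 13, 2, 4, 5, 12, 7, 15, 9, 0, 11, 6, 10, 14, 3]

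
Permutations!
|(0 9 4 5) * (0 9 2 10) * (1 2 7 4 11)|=|(0 7 4 5 9 11 1 2 10)|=9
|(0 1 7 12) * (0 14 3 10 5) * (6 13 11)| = 24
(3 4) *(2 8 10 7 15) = (2 8 10 7 15)(3 4) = [0, 1, 8, 4, 3, 5, 6, 15, 10, 9, 7, 11, 12, 13, 14, 2]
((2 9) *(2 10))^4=((2 9 10))^4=(2 9 10)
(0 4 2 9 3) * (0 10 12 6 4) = (2 9 3 10 12 6 4) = [0, 1, 9, 10, 2, 5, 4, 7, 8, 3, 12, 11, 6]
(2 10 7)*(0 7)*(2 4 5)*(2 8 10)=[7, 1, 2, 3, 5, 8, 6, 4, 10, 9, 0]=(0 7 4 5 8 10)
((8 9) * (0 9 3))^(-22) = ((0 9 8 3))^(-22) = (0 8)(3 9)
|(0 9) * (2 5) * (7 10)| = |(0 9)(2 5)(7 10)| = 2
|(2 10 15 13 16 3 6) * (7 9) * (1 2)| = 8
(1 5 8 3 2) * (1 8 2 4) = (1 5 2 8 3 4) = [0, 5, 8, 4, 1, 2, 6, 7, 3]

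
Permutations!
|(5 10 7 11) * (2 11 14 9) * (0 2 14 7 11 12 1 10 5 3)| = |(0 2 12 1 10 11 3)(9 14)| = 14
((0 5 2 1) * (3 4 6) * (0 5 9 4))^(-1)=(0 3 6 4 9)(1 2 5)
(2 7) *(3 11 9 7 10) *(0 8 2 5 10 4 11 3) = (0 8 2 4 11 9 7 5 10) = [8, 1, 4, 3, 11, 10, 6, 5, 2, 7, 0, 9]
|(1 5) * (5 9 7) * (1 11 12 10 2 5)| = |(1 9 7)(2 5 11 12 10)| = 15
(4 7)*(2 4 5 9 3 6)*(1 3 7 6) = [0, 3, 4, 1, 6, 9, 2, 5, 8, 7] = (1 3)(2 4 6)(5 9 7)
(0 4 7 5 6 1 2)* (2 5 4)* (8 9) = (0 2)(1 5 6)(4 7)(8 9) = [2, 5, 0, 3, 7, 6, 1, 4, 9, 8]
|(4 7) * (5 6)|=2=|(4 7)(5 6)|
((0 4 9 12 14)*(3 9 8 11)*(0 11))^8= ((0 4 8)(3 9 12 14 11))^8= (0 8 4)(3 14 9 11 12)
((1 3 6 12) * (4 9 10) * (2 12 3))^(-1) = ((1 2 12)(3 6)(4 9 10))^(-1) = (1 12 2)(3 6)(4 10 9)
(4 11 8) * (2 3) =(2 3)(4 11 8) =[0, 1, 3, 2, 11, 5, 6, 7, 4, 9, 10, 8]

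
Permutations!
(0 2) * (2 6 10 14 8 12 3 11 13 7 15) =(0 6 10 14 8 12 3 11 13 7 15 2) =[6, 1, 0, 11, 4, 5, 10, 15, 12, 9, 14, 13, 3, 7, 8, 2]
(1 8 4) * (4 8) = [0, 4, 2, 3, 1, 5, 6, 7, 8] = (8)(1 4)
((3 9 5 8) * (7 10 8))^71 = (3 8 10 7 5 9)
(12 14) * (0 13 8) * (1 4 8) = (0 13 1 4 8)(12 14) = [13, 4, 2, 3, 8, 5, 6, 7, 0, 9, 10, 11, 14, 1, 12]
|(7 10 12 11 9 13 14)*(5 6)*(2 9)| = 8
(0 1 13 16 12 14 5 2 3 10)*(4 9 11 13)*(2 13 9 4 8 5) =(0 1 8 5 13 16 12 14 2 3 10)(9 11) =[1, 8, 3, 10, 4, 13, 6, 7, 5, 11, 0, 9, 14, 16, 2, 15, 12]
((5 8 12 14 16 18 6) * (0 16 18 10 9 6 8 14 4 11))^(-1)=((0 16 10 9 6 5 14 18 8 12 4 11))^(-1)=(0 11 4 12 8 18 14 5 6 9 10 16)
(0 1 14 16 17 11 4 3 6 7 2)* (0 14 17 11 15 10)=(0 1 17 15 10)(2 14 16 11 4 3 6 7)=[1, 17, 14, 6, 3, 5, 7, 2, 8, 9, 0, 4, 12, 13, 16, 10, 11, 15]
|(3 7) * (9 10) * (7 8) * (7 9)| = |(3 8 9 10 7)| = 5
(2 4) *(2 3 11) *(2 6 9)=(2 4 3 11 6 9)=[0, 1, 4, 11, 3, 5, 9, 7, 8, 2, 10, 6]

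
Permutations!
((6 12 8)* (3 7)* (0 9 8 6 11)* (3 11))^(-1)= (0 11 7 3 8 9)(6 12)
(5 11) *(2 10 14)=(2 10 14)(5 11)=[0, 1, 10, 3, 4, 11, 6, 7, 8, 9, 14, 5, 12, 13, 2]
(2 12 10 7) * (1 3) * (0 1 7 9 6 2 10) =(0 1 3 7 10 9 6 2 12) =[1, 3, 12, 7, 4, 5, 2, 10, 8, 6, 9, 11, 0]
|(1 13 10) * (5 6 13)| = |(1 5 6 13 10)| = 5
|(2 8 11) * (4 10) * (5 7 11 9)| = 6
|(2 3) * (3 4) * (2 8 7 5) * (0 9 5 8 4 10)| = 10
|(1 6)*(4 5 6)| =4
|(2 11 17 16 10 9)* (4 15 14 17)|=|(2 11 4 15 14 17 16 10 9)|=9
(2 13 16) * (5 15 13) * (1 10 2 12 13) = (1 10 2 5 15)(12 13 16) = [0, 10, 5, 3, 4, 15, 6, 7, 8, 9, 2, 11, 13, 16, 14, 1, 12]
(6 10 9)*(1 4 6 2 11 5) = (1 4 6 10 9 2 11 5) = [0, 4, 11, 3, 6, 1, 10, 7, 8, 2, 9, 5]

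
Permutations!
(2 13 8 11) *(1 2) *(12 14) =(1 2 13 8 11)(12 14) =[0, 2, 13, 3, 4, 5, 6, 7, 11, 9, 10, 1, 14, 8, 12]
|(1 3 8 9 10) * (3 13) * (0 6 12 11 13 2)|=11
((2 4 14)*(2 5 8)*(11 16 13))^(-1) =((2 4 14 5 8)(11 16 13))^(-1) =(2 8 5 14 4)(11 13 16)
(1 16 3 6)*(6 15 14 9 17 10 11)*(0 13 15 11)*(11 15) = (0 13 11 6 1 16 3 15 14 9 17 10) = [13, 16, 2, 15, 4, 5, 1, 7, 8, 17, 0, 6, 12, 11, 9, 14, 3, 10]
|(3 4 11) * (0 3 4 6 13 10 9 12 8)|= |(0 3 6 13 10 9 12 8)(4 11)|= 8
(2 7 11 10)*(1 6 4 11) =[0, 6, 7, 3, 11, 5, 4, 1, 8, 9, 2, 10] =(1 6 4 11 10 2 7)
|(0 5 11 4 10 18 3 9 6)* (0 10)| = 20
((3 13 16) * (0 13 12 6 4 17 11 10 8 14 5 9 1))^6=((0 13 16 3 12 6 4 17 11 10 8 14 5 9 1))^6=(0 4 5 3 10)(1 6 14 16 11)(8 13 17 9 12)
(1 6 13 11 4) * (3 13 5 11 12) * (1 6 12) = (1 12 3 13)(4 6 5 11) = [0, 12, 2, 13, 6, 11, 5, 7, 8, 9, 10, 4, 3, 1]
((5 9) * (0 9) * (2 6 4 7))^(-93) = ((0 9 5)(2 6 4 7))^(-93) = (9)(2 7 4 6)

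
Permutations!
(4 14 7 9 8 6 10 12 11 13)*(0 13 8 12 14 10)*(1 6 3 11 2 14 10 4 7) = (0 13 7 9 12 2 14 1 6)(3 11 8) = [13, 6, 14, 11, 4, 5, 0, 9, 3, 12, 10, 8, 2, 7, 1]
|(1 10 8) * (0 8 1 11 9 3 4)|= 6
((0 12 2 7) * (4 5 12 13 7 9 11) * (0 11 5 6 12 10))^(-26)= (0 2 11 10 12 7 5 6 13 9 4)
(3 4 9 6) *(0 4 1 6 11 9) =(0 4)(1 6 3)(9 11) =[4, 6, 2, 1, 0, 5, 3, 7, 8, 11, 10, 9]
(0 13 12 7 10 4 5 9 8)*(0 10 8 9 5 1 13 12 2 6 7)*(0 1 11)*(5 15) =(0 12 1 13 2 6 7 8 10 4 11)(5 15) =[12, 13, 6, 3, 11, 15, 7, 8, 10, 9, 4, 0, 1, 2, 14, 5]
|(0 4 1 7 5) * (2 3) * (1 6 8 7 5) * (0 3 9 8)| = 21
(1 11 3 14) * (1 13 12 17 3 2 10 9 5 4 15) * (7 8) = (1 11 2 10 9 5 4 15)(3 14 13 12 17)(7 8) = [0, 11, 10, 14, 15, 4, 6, 8, 7, 5, 9, 2, 17, 12, 13, 1, 16, 3]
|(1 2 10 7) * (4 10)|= 5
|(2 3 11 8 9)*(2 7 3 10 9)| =7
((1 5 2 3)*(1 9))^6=(1 5 2 3 9)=((1 5 2 3 9))^6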